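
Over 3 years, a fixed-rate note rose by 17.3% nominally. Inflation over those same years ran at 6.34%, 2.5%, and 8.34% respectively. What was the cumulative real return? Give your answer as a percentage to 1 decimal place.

Cumulative inflation factor: 1.0634 × 1.025 × 1.0834 ≈ 1.18089.
Nominal growth factor: 1.17300. Real growth factor = 1.17300 / 1.18089 ≈ 0.99332.
Total real return ≈ -0.6681%.

-0.7%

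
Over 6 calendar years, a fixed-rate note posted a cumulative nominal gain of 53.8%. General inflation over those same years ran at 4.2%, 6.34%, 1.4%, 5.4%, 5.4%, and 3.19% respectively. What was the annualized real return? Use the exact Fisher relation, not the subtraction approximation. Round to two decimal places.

3.00%

Cumulative inflation factor: 1.042 × 1.0634 × 1.014 × 1.054 × 1.054 × 1.0319 ≈ 1.28802.
Nominal growth factor: 1.53800. Real growth factor = 1.53800 / 1.28802 ≈ 1.19408.
Annualized: 1.19408^(1/6) − 1 ≈ 0.03000.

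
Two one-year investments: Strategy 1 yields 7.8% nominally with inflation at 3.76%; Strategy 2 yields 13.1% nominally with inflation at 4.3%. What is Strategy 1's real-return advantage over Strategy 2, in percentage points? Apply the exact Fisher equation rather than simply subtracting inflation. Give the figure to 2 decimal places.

-4.54

Strategy 1 real return: 1.078/1.0376 − 1 = 3.894%.
Strategy 2 real return: 1.131/1.043 − 1 = 8.437%.
Difference: 3.894 − 8.437 = -4.543 pp.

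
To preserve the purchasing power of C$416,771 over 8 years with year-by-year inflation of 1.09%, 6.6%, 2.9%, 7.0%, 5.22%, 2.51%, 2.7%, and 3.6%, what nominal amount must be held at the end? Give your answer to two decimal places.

Cumulative price-level factor: 1.0109 × 1.066 × 1.029 × 1.070 × 1.0522 × 1.0251 × 1.027 × 1.036 ≈ 1.3616305401.
Multiplying C$416,771 by the price-level factor gives the future nominal sum.

C$567,488.12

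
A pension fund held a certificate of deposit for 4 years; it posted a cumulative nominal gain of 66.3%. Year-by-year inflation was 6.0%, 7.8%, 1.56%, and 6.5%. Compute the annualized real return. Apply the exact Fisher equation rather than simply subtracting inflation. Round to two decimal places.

Cumulative inflation factor: 1.060 × 1.078 × 1.0156 × 1.065 ≈ 1.23594.
Nominal growth factor: 1.66300. Real growth factor = 1.66300 / 1.23594 ≈ 1.34554.
Annualized: 1.34554^(1/4) − 1 ≈ 0.07702.

7.70%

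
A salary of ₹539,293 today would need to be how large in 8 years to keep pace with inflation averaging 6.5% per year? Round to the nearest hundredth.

₹892,527.58

Cumulative price-level factor: (1+6.5%)^8 ≈ 1.6549956713.
Multiplying ₹539,293 by the price-level factor gives the future nominal sum.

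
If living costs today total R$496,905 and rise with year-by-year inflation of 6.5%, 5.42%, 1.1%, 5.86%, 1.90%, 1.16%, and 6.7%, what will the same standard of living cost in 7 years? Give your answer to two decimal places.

Cumulative price-level factor: 1.065 × 1.0542 × 1.011 × 1.0586 × 1.0190 × 1.0116 × 1.067 ≈ 1.3216093089.
The nominal amount required is R$496,905 scaled up by that factor.

R$656,714.27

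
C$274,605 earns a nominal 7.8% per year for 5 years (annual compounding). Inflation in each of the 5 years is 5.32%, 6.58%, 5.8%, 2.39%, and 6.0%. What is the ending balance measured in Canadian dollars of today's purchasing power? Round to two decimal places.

C$310,146.30

Nominal value at maturity: C$274,605 × (1 + 7.8%)^5 ≈ C$399,762.68.
Price-level factor over 5 years: 1.0532 × 1.0658 × 1.058 × 1.0239 × 1.060 ≈ 1.2889487281.
Dividing the nominal maturity value by the price-level factor gives the value in today's money.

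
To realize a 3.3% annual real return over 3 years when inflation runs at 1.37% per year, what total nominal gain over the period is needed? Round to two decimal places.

14.82%

Required annual nominal rate: (1+3.3%)(1+1.37%) − 1 = 4.71521%.
Cumulative over 3 years: (1 + 0.0471521)^3 − 1 ≈ 0.14823.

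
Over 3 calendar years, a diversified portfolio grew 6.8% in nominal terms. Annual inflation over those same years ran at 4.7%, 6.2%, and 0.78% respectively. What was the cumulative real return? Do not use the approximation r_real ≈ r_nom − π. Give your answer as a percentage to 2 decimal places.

-4.69%

Cumulative inflation factor: 1.047 × 1.062 × 1.0078 ≈ 1.12059.
Nominal growth factor: 1.06800. Real growth factor = 1.06800 / 1.12059 ≈ 0.95307.
Total real return ≈ -4.6928%.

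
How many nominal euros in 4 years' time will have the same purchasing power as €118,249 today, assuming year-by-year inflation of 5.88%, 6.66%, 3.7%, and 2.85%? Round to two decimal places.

Cumulative price-level factor: 1.0588 × 1.0666 × 1.037 × 1.0285 ≈ 1.2044771470.
The nominal amount required is €118,249 scaled up by that factor.

€142,428.22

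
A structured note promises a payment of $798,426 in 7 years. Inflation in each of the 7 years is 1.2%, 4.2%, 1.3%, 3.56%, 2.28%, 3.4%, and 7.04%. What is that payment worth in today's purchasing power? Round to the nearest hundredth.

$637,569.59

Price-level factor over 7 years: 1.012 × 1.042 × 1.013 × 1.0356 × 1.0228 × 1.034 × 1.0704 ≈ 1.2522962415.
Purchasing power today: $798,426 divided by that factor.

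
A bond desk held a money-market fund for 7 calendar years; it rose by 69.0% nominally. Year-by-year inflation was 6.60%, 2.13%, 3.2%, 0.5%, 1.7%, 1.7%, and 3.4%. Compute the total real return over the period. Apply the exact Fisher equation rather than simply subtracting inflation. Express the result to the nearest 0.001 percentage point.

Cumulative inflation factor: 1.0660 × 1.0213 × 1.032 × 1.005 × 1.017 × 1.017 × 1.034 ≈ 1.20759.
Nominal growth factor: 1.69000. Real growth factor = 1.69000 / 1.20759 ≈ 1.39948.
Total real return ≈ 39.9484%.

39.948%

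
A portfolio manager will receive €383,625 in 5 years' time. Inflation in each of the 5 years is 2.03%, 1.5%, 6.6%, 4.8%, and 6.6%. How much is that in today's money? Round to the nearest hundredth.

Price-level factor over 5 years: 1.0203 × 1.015 × 1.066 × 1.048 × 1.066 ≈ 1.2333025258.
Purchasing power today: €383,625 divided by that factor.

€311,055.07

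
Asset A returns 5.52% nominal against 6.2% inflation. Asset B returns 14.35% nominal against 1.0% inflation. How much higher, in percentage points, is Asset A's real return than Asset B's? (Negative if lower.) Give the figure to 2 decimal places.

Asset A real return: 1.0552/1.062 − 1 = -0.640%.
Asset B real return: 1.1435/1.010 − 1 = 13.218%.
Difference: -0.640 − 13.218 = -13.858 pp.

-13.86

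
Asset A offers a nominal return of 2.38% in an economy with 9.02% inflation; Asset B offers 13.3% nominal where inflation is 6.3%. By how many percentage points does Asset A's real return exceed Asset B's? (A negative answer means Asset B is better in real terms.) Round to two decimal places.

Asset A real return: 1.0238/1.0902 − 1 = -6.091%.
Asset B real return: 1.133/1.063 − 1 = 6.585%.
Difference: -6.091 − 6.585 = -12.676 pp.

-12.68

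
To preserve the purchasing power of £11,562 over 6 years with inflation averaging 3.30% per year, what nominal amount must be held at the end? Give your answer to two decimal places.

£14,048.66

Cumulative price-level factor: (1+3.30%)^6 ≈ 1.2150717649.
Multiplying £11,562 by the price-level factor gives the future nominal sum.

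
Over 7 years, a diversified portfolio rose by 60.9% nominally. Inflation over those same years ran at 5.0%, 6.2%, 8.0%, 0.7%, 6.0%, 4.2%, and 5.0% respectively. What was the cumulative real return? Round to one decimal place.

14.4%

Cumulative inflation factor: 1.050 × 1.062 × 1.080 × 1.007 × 1.060 × 1.042 × 1.050 ≈ 1.40647.
Nominal growth factor: 1.60900. Real growth factor = 1.60900 / 1.40647 ≈ 1.14400.
Total real return ≈ 14.4000%.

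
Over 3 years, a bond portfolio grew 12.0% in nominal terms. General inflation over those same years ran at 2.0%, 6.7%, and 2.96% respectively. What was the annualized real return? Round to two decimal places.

Cumulative inflation factor: 1.020 × 1.067 × 1.0296 ≈ 1.12055.
Nominal growth factor: 1.12000. Real growth factor = 1.12000 / 1.12055 ≈ 0.99950.
Annualized: 0.99950^(1/3) − 1 ≈ -0.00017.

-0.02%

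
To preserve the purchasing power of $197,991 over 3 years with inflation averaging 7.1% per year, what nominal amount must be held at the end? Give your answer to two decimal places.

$243,228.16

Cumulative price-level factor: (1+7.1%)^3 = 1.228480911.
The nominal amount required is $197,991 scaled up by that factor.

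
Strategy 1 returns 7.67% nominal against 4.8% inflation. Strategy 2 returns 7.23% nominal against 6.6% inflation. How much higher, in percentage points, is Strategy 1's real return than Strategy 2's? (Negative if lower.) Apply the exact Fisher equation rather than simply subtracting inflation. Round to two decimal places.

2.15

Strategy 1 real return: 1.0767/1.048 − 1 = 2.739%.
Strategy 2 real return: 1.0723/1.066 − 1 = 0.591%.
Difference: 2.739 − 0.591 = 2.148 pp.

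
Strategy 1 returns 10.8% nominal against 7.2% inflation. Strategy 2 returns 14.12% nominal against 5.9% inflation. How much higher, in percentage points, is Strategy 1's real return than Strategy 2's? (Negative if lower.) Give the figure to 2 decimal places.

-4.40

Strategy 1 real return: 1.108/1.072 − 1 = 3.358%.
Strategy 2 real return: 1.1412/1.059 − 1 = 7.762%.
Difference: 3.358 − 7.762 = -4.404 pp.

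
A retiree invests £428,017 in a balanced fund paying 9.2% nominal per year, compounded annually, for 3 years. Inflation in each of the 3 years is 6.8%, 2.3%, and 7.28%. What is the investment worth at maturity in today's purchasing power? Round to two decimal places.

Nominal value at maturity: £428,017 × (1 + 9.2%)^3 ≈ £557,351.19.
Price-level factor over 3 years: 1.068 × 1.023 × 1.0728 = 1.1721026592.
Dividing the nominal maturity value by the price-level factor gives the value in today's money.

£475,513.97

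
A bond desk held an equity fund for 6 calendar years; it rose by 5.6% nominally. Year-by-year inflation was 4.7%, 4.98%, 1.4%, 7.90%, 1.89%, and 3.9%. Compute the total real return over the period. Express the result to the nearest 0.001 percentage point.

-17.052%

Cumulative inflation factor: 1.047 × 1.0498 × 1.014 × 1.0790 × 1.0189 × 1.039 ≈ 1.27309.
Nominal growth factor: 1.05600. Real growth factor = 1.05600 / 1.27309 ≈ 0.82948.
Total real return ≈ -17.0523%.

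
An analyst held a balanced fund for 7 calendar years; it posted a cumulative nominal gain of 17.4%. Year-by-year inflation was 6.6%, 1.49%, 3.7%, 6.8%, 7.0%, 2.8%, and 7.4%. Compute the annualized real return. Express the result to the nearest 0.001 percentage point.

Cumulative inflation factor: 1.066 × 1.0149 × 1.037 × 1.068 × 1.070 × 1.028 × 1.074 ≈ 1.41551.
Nominal growth factor: 1.17400. Real growth factor = 1.17400 / 1.41551 ≈ 0.82939.
Annualized: 0.82939^(1/7) − 1 ≈ -0.02637.

-2.637%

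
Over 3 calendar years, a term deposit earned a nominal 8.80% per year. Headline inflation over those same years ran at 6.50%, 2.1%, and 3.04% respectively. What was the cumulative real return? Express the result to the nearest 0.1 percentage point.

Cumulative inflation factor: 1.0650 × 1.021 × 1.0304 ≈ 1.12042.
Nominal growth factor: 1.28791. Real growth factor = 1.28791 / 1.12042 ≈ 1.14949.
Total real return ≈ 14.9491%.

14.9%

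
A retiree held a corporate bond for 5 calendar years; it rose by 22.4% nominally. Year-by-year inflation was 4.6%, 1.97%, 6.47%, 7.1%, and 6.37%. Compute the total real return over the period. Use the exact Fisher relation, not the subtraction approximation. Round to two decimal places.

Cumulative inflation factor: 1.046 × 1.0197 × 1.0647 × 1.071 × 1.0637 ≈ 1.29372.
Nominal growth factor: 1.22400. Real growth factor = 1.22400 / 1.29372 ≈ 0.94611.
Total real return ≈ -5.3890%.

-5.39%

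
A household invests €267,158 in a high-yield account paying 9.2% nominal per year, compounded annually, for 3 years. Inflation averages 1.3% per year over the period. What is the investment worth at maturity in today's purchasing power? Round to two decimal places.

Nominal value at maturity: €267,158 × (1 + 9.2%)^3 ≈ €347,885.32.
Price-level factor over 3 years: (1 + 1.3%)^3 = 1.039509197.
Dividing the nominal maturity value by the price-level factor gives the value in today's money.

€334,663.05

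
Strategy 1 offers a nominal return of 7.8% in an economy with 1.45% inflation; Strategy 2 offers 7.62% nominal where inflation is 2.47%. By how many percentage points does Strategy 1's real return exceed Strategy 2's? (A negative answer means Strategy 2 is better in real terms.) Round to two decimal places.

1.23

Strategy 1 real return: 1.078/1.0145 − 1 = 6.259%.
Strategy 2 real return: 1.0762/1.0247 − 1 = 5.026%.
Difference: 6.259 − 5.026 = 1.233 pp.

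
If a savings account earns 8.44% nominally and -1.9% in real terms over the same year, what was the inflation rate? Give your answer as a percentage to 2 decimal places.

From (1+r_nom) = (1+r_real)(1+π), we get 1+π = (1 + 8.44%)/(1 − 1.9%) = 1.0844/0.981 ≈ 1.10540.
So π ≈ 10.5403%.

10.54%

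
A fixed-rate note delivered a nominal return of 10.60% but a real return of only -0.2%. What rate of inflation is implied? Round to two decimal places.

10.82%

From (1+r_nom) = (1+r_real)(1+π), we get 1+π = (1 + 10.60%)/(1 − 0.2%) = 1.1060/0.998 ≈ 1.10822.
So π ≈ 10.8216%.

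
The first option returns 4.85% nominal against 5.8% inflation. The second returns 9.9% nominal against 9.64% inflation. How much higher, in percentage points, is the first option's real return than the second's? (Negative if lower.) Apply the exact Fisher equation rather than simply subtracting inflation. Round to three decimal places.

-1.135

The first option real return: 1.0485/1.058 − 1 = -0.8979%.
The second real return: 1.099/1.0964 − 1 = 0.2371%.
Difference: -0.8979 − 0.2371 = -1.1350 pp.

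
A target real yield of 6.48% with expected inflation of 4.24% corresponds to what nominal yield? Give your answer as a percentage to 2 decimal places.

10.99%

By the Fisher equation, 1 + r_nom = (1 + 6.48%)(1 + 4.24%) = 1.0648 × 1.0424 = 1.10994752.
So r_nom = 10.994752%.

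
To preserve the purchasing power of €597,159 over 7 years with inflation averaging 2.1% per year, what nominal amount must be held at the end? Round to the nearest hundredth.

€690,669.34

Cumulative price-level factor: (1+2.1%)^7 ≈ 1.1565920282.
Multiplying €597,159 by the price-level factor gives the future nominal sum.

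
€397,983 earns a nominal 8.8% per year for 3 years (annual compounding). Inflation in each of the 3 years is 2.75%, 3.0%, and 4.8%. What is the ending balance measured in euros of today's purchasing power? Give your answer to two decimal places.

€462,137.14

Nominal value at maturity: €397,983 × (1 + 8.8%)^3 ≈ €512,567.67.
Price-level factor over 3 years: 1.0275 × 1.030 × 1.048 = 1.1091246.
The maturity value deflated by that factor is the answer in today's purchasing power.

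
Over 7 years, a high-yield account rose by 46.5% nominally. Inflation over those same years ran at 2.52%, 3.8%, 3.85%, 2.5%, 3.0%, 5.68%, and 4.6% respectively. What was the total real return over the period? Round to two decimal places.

13.59%

Cumulative inflation factor: 1.0252 × 1.038 × 1.0385 × 1.025 × 1.030 × 1.0568 × 1.046 ≈ 1.28973.
Nominal growth factor: 1.46500. Real growth factor = 1.46500 / 1.28973 ≈ 1.13590.
Total real return ≈ 13.5899%.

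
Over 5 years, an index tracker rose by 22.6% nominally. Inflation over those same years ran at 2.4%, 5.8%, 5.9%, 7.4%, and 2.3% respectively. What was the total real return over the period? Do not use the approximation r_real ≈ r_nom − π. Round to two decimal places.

-2.74%

Cumulative inflation factor: 1.024 × 1.058 × 1.059 × 1.074 × 1.023 ≈ 1.26055.
Nominal growth factor: 1.22600. Real growth factor = 1.22600 / 1.26055 ≈ 0.97259.
Total real return ≈ -2.7412%.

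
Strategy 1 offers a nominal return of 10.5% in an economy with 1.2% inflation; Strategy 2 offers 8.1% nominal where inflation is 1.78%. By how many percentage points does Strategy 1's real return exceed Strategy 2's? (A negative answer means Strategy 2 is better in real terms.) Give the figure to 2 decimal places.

2.98

Strategy 1 real return: 1.105/1.012 − 1 = 9.190%.
Strategy 2 real return: 1.081/1.0178 − 1 = 6.209%.
Difference: 9.190 − 6.209 = 2.981 pp.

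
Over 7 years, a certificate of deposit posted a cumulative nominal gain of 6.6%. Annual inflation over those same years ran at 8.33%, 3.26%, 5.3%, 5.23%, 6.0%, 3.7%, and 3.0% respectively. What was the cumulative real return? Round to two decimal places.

Cumulative inflation factor: 1.0833 × 1.0326 × 1.053 × 1.0523 × 1.060 × 1.037 × 1.030 ≈ 1.40337.
Nominal growth factor: 1.06600. Real growth factor = 1.06600 / 1.40337 ≈ 0.75960.
Total real return ≈ -24.0397%.

-24.04%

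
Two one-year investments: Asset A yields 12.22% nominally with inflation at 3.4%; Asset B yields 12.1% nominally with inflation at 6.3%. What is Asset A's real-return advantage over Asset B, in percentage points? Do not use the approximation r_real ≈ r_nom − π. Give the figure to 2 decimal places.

Asset A real return: 1.1222/1.034 − 1 = 8.530%.
Asset B real return: 1.121/1.063 − 1 = 5.456%.
Difference: 8.530 − 5.456 = 3.074 pp.

3.07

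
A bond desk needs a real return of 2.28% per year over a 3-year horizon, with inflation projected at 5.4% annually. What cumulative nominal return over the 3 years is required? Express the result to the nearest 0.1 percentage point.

Required annual nominal rate: (1+2.28%)(1+5.4%) − 1 = 7.80312%.
Cumulative over 3 years: (1 + 0.0780312)^3 − 1 ≈ 0.25284.

25.3%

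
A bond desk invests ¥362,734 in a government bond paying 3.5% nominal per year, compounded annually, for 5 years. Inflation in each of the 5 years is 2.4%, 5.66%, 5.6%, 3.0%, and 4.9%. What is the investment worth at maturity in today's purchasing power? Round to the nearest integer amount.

Nominal value at maturity: ¥362,734 × (1 + 3.5%)^5 ≈ ¥430,814.
Price-level factor over 5 years: 1.024 × 1.0566 × 1.056 × 1.030 × 1.049 ≈ 1.2344889136.
The maturity value deflated by that factor is the answer in today's purchasing power.

¥348,982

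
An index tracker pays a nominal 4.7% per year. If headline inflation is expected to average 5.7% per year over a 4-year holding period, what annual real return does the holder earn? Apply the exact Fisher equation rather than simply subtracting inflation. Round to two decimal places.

-0.95%

With constant rates the annual real return is the same each year: (1+4.7%)/(1+5.7%) − 1 = -0.00946.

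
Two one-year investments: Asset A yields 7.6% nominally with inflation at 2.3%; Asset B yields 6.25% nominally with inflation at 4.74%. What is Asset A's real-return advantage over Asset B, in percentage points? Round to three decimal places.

3.739

Asset A real return: 1.076/1.023 − 1 = 5.1808%.
Asset B real return: 1.0625/1.0474 − 1 = 1.4417%.
Difference: 5.1808 − 1.4417 = 3.7391 pp.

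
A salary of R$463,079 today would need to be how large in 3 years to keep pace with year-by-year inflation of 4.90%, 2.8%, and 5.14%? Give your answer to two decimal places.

R$525,039.12

Cumulative price-level factor: 1.0490 × 1.028 × 1.0514 = 1.1338003208.
The nominal amount required is R$463,079 scaled up by that factor.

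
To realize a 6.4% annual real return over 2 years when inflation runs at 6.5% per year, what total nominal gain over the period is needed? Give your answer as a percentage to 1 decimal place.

28.4%

Required annual nominal rate: (1+6.4%)(1+6.5%) − 1 = 13.316%.
Cumulative over 2 years: (1 + 0.13316)^2 − 1 ≈ 0.28405.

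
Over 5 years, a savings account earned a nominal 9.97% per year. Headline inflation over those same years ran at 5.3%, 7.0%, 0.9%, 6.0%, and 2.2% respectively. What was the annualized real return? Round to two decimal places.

5.48%

Cumulative inflation factor: 1.053 × 1.070 × 1.009 × 1.060 × 1.022 ≈ 1.23157.
Nominal growth factor: 1.60832. Real growth factor = 1.60832 / 1.23157 ≈ 1.30590.
Annualized: 1.30590^(1/5) − 1 ≈ 0.05483.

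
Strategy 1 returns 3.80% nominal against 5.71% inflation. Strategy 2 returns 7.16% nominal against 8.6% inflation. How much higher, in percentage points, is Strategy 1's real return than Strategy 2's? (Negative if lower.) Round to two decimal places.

Strategy 1 real return: 1.0380/1.0571 − 1 = -1.807%.
Strategy 2 real return: 1.0716/1.086 − 1 = -1.326%.
Difference: -1.807 − (-1.326) = -0.481 pp.

-0.48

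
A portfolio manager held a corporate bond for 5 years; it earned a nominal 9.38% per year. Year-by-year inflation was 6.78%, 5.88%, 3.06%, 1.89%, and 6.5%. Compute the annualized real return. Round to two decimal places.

4.37%

Cumulative inflation factor: 1.0678 × 1.0588 × 1.0306 × 1.0189 × 1.065 ≈ 1.26437.
Nominal growth factor: 1.56563. Real growth factor = 1.56563 / 1.26437 ≈ 1.23827.
Annualized: 1.23827^(1/5) − 1 ≈ 0.04367.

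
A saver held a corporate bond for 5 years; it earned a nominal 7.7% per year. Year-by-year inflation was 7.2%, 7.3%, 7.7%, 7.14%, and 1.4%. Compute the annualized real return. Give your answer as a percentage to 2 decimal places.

1.49%

Cumulative inflation factor: 1.072 × 1.073 × 1.077 × 1.0714 × 1.014 ≈ 1.34586.
Nominal growth factor: 1.44903. Real growth factor = 1.44903 / 1.34586 ≈ 1.07666.
Annualized: 1.07666^(1/5) − 1 ≈ 0.01488.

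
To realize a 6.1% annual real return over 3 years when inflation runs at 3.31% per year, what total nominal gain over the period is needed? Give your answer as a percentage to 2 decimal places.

31.70%

Required annual nominal rate: (1+6.1%)(1+3.31%) − 1 = 9.61191%.
Cumulative over 3 years: (1 + 0.0961191)^3 − 1 ≈ 0.31696.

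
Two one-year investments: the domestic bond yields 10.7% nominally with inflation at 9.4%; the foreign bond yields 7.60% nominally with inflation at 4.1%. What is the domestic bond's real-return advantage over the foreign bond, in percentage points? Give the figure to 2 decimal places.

The domestic bond real return: 1.107/1.094 − 1 = 1.188%.
The foreign bond real return: 1.0760/1.041 − 1 = 3.362%.
Difference: 1.188 − 3.362 = -2.174 pp.

-2.17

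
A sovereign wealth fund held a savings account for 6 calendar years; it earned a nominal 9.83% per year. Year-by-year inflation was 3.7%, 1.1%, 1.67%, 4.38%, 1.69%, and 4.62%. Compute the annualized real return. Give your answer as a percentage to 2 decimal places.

6.79%

Cumulative inflation factor: 1.037 × 1.011 × 1.0167 × 1.0438 × 1.0169 × 1.0462 ≈ 1.18368.
Nominal growth factor: 1.75520. Real growth factor = 1.75520 / 1.18368 ≈ 1.48284.
Annualized: 1.48284^(1/6) − 1 ≈ 0.06786.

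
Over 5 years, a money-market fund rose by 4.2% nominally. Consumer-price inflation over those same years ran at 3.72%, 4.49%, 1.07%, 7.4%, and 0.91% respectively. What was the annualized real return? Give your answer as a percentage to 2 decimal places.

-2.57%

Cumulative inflation factor: 1.0372 × 1.0449 × 1.0107 × 1.074 × 1.0091 ≈ 1.18713.
Nominal growth factor: 1.04200. Real growth factor = 1.04200 / 1.18713 ≈ 0.87775.
Annualized: 0.87775^(1/5) − 1 ≈ -0.02574.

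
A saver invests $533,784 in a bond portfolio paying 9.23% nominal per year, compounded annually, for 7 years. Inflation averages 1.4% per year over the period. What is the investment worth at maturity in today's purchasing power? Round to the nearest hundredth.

Nominal value at maturity: $533,784 × (1 + 9.23%)^7 ≈ $990,282.46.
Price-level factor over 7 years: (1 + 1.4%)^7 ≈ 1.1022133959.
The maturity value deflated by that factor is the answer in today's purchasing power.

$898,448.94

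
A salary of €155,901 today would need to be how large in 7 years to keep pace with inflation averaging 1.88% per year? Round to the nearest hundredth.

€177,611.65

Cumulative price-level factor: (1+1.88%)^7 ≈ 1.1392592253.
The nominal amount required is €155,901 scaled up by that factor.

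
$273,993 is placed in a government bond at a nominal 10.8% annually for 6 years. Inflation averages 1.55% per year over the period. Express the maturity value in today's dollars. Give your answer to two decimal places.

Nominal value at maturity: $273,993 × (1 + 10.8%)^6 ≈ $506,965.06.
Price-level factor over 6 years: (1 + 1.55%)^6 ≈ 1.0966790987.
Dividing the nominal maturity value by the price-level factor gives the value in today's money.

$462,272.93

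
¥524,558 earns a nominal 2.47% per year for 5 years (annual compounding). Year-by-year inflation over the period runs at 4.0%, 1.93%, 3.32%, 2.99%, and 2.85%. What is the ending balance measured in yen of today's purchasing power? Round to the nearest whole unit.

¥510,808

Nominal value at maturity: ¥524,558 × (1 + 2.47%)^5 ≈ ¥592,621.
Price-level factor over 5 years: 1.040 × 1.0193 × 1.0332 × 1.0299 × 1.0285 ≈ 1.1601632789.
Dividing the nominal maturity value by the price-level factor gives the value in today's money.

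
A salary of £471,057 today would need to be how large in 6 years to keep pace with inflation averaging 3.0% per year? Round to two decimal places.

£562,466.69

Cumulative price-level factor: (1+3.0%)^6 ≈ 1.1940522965.
The nominal amount required is £471,057 scaled up by that factor.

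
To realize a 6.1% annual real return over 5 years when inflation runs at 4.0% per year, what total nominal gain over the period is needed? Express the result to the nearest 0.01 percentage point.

63.59%

Required annual nominal rate: (1+6.1%)(1+4.0%) − 1 = 10.344%.
Cumulative over 5 years: (1 + 0.10344)^5 − 1 ≈ 0.63585.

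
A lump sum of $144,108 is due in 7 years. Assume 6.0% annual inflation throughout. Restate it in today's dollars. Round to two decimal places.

Price-level factor over 7 years: (1 + 6.0%)^7 ≈ 1.5036302590.
Purchasing power today: $144,108 divided by that factor.

$95,840.05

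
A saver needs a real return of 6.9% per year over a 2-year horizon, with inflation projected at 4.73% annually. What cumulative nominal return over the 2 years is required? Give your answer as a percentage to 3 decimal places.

Required annual nominal rate: (1+6.9%)(1+4.73%) − 1 = 11.95637%.
Cumulative over 2 years: (1 + 0.1195637)^2 − 1 ≈ 0.25342.

25.342%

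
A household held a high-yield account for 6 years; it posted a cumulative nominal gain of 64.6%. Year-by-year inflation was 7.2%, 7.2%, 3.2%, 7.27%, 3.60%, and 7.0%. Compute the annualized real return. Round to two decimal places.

Cumulative inflation factor: 1.072 × 1.072 × 1.032 × 1.0727 × 1.0360 × 1.070 ≈ 1.41023.
Nominal growth factor: 1.64600. Real growth factor = 1.64600 / 1.41023 ≈ 1.16718.
Annualized: 1.16718^(1/6) − 1 ≈ 0.02610.

2.61%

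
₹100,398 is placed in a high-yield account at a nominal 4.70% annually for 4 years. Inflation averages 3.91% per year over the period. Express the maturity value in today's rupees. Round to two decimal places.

Nominal value at maturity: ₹100,398 × (1 + 4.70%)^4 ≈ ₹120,645.68.
Price-level factor over 4 years: (1 + 3.91%)^4 ≈ 1.1658143031.
The maturity value deflated by that factor is the answer in today's purchasing power.

₹103,486.19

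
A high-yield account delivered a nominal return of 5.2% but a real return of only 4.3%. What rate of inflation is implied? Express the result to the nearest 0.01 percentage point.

0.86%

From (1+r_nom) = (1+r_real)(1+π), we get 1+π = (1 + 5.2%)/(1 + 4.3%) = 1.052/1.043 ≈ 1.00863.
So π ≈ 0.8629%.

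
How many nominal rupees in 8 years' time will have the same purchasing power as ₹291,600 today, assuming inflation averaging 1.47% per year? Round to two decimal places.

₹327,709.33

Cumulative price-level factor: (1+1.47%)^8 ≈ 1.1238317127.
Multiplying ₹291,600 by the price-level factor gives the future nominal sum.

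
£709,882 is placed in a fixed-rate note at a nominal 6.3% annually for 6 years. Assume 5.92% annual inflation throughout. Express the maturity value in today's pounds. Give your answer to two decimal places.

Nominal value at maturity: £709,882 × (1 + 6.3%)^6 ≈ £1,024,202.31.
Price-level factor over 6 years: (1 + 5.92%)^6 ≈ 1.4121077371.
Dividing the nominal maturity value by the price-level factor gives the value in today's money.

£725,300.40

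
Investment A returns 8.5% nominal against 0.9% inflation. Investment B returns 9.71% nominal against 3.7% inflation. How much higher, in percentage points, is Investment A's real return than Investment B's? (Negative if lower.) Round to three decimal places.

Investment A real return: 1.085/1.009 − 1 = 7.5322%.
Investment B real return: 1.0971/1.037 − 1 = 5.7956%.
Difference: 7.5322 − 5.7956 = 1.7366 pp.

1.737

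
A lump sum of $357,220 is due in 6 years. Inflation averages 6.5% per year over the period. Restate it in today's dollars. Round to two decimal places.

Price-level factor over 6 years: (1 + 6.5%)^6 ≈ 1.4591422965.
Purchasing power today: $357,220 divided by that factor.

$244,815.05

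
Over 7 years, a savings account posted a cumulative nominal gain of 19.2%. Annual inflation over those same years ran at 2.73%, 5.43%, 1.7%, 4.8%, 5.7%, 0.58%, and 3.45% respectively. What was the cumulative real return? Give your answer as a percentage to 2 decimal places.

-6.11%

Cumulative inflation factor: 1.0273 × 1.0543 × 1.017 × 1.048 × 1.057 × 1.0058 × 1.0345 ≈ 1.26958.
Nominal growth factor: 1.19200. Real growth factor = 1.19200 / 1.26958 ≈ 0.93889.
Total real return ≈ -6.1108%.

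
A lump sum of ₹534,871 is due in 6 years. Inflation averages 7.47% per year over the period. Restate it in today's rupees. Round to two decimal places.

Price-level factor over 6 years: (1 + 7.47%)^6 ≈ 1.5407191951.
Purchasing power today: ₹534,871 divided by that factor.

₹347,156.71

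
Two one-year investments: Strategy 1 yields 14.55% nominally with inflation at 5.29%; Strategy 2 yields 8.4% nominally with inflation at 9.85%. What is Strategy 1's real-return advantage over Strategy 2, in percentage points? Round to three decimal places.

10.115

Strategy 1 real return: 1.1455/1.0529 − 1 = 8.7948%.
Strategy 2 real return: 1.084/1.0985 − 1 = -1.3200%.
Difference: 8.7948 − (-1.3200) = 10.1148 pp.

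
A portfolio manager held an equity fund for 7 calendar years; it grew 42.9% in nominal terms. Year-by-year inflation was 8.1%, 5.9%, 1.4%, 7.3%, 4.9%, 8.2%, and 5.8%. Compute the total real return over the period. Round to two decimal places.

Cumulative inflation factor: 1.081 × 1.059 × 1.014 × 1.073 × 1.049 × 1.082 × 1.058 ≈ 1.49571.
Nominal growth factor: 1.42900. Real growth factor = 1.42900 / 1.49571 ≈ 0.95540.
Total real return ≈ -4.4602%.

-4.46%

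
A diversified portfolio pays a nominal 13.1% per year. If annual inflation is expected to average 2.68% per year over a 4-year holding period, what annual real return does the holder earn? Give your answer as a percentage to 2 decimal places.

With constant rates the annual real return is the same each year: (1+13.1%)/(1+2.68%) − 1 = 0.10148.

10.15%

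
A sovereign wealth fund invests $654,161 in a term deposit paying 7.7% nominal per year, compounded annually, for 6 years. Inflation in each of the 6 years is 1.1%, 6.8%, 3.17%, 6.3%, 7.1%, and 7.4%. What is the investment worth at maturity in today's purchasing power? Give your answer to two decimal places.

$749,507.55

Nominal value at maturity: $654,161 × (1 + 7.7%)^6 ≈ $1,020,889.81.
Price-level factor over 6 years: 1.011 × 1.068 × 1.0317 × 1.063 × 1.071 × 1.074 ≈ 1.3620807511.
Dividing the nominal maturity value by the price-level factor gives the value in today's money.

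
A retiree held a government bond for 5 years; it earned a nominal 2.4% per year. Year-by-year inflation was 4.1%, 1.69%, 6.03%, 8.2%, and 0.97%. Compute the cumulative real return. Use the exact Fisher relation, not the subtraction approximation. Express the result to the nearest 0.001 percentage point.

-8.183%

Cumulative inflation factor: 1.041 × 1.0169 × 1.0603 × 1.082 × 1.0097 ≈ 1.22625.
Nominal growth factor: 1.12590. Real growth factor = 1.12590 / 1.22625 ≈ 0.91817.
Total real return ≈ -8.1831%.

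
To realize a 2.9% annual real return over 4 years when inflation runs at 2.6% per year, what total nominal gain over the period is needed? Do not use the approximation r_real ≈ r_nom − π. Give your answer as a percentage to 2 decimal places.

Required annual nominal rate: (1+2.9%)(1+2.6%) − 1 = 5.5754%.
Cumulative over 4 years: (1 + 0.055754)^4 − 1 ≈ 0.24237.

24.24%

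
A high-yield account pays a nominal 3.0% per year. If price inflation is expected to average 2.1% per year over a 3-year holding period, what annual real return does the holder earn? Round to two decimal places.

With constant rates the annual real return is the same each year: (1+3.0%)/(1+2.1%) − 1 = 0.00881.

0.88%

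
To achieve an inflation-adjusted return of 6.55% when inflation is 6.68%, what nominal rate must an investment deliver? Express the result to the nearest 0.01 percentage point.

By the Fisher equation, 1 + r_nom = (1 + 6.55%)(1 + 6.68%) = 1.0655 × 1.0668 = 1.1366754.
So r_nom = 13.66754%.

13.67%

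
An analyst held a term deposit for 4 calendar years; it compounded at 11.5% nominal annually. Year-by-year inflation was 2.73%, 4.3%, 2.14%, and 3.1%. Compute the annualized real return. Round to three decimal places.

8.185%

Cumulative inflation factor: 1.0273 × 1.043 × 1.0214 × 1.031 ≈ 1.12833.
Nominal growth factor: 1.54561. Real growth factor = 1.54561 / 1.12833 ≈ 1.36982.
Annualized: 1.36982^(1/4) − 1 ≈ 0.08185.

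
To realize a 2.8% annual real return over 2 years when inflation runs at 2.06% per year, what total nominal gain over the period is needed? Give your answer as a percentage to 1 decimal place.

10.1%

Required annual nominal rate: (1+2.8%)(1+2.06%) − 1 = 4.91768%.
Cumulative over 2 years: (1 + 0.0491768)^2 − 1 ≈ 0.10077.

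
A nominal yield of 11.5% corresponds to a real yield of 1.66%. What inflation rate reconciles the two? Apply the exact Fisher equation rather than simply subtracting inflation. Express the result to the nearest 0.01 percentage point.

From (1+r_nom) = (1+r_real)(1+π), we get 1+π = (1 + 11.5%)/(1 + 1.66%) = 1.115/1.0166 ≈ 1.09679.
So π ≈ 9.6793%.

9.68%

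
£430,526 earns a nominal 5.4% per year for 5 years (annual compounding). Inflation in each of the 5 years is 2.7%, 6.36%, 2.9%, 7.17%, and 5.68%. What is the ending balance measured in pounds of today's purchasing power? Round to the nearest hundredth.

Nominal value at maturity: £430,526 × (1 + 5.4%)^5 ≈ £560,018.58.
Price-level factor over 5 years: 1.027 × 1.0636 × 1.029 × 1.0717 × 1.0568 ≈ 1.2730052137.
The maturity value deflated by that factor is the answer in today's purchasing power.

£439,918.53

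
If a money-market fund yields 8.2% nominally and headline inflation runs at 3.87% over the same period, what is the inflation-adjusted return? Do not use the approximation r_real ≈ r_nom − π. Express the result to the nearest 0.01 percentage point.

Real return via the Fisher equation: (1 + 8.2%)/(1 + 3.87%) − 1 = 1.082/1.0387 − 1 ≈ 0.04169.

4.17%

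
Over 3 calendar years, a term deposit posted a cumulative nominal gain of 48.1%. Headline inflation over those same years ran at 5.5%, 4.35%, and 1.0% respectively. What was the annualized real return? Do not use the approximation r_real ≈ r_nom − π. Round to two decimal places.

10.03%

Cumulative inflation factor: 1.055 × 1.0435 × 1.010 ≈ 1.11190.
Nominal growth factor: 1.48100. Real growth factor = 1.48100 / 1.11190 ≈ 1.33195.
Annualized: 1.33195^(1/3) − 1 ≈ 0.10026.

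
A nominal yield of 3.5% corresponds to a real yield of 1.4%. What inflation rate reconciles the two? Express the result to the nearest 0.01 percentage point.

From (1+r_nom) = (1+r_real)(1+π), we get 1+π = (1 + 3.5%)/(1 + 1.4%) = 1.035/1.014 ≈ 1.02071.
So π ≈ 2.0710%.

2.07%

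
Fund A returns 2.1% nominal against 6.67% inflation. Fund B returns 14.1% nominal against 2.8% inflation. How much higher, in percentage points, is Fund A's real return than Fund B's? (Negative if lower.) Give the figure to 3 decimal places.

-15.276

Fund A real return: 1.021/1.0667 − 1 = -4.2842%.
Fund B real return: 1.141/1.028 − 1 = 10.9922%.
Difference: -4.2842 − 10.9922 = -15.2764 pp.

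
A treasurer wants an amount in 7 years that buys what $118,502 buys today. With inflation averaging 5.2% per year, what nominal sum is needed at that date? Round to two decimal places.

$168,980.22

Cumulative price-level factor: (1+5.2%)^7 ≈ 1.4259693103.
Multiplying $118,502 by the price-level factor gives the future nominal sum.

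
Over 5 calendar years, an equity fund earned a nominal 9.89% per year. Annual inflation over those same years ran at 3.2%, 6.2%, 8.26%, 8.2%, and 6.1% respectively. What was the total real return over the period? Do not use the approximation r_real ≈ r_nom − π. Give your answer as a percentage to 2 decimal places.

17.65%

Cumulative inflation factor: 1.032 × 1.062 × 1.0826 × 1.082 × 1.061 ≈ 1.36212.
Nominal growth factor: 1.60247. Real growth factor = 1.60247 / 1.36212 ≈ 1.17646.
Total real return ≈ 17.6457%.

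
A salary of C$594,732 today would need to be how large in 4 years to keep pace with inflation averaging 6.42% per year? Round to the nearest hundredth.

C$762,806.39

Cumulative price-level factor: (1+6.42%)^4 ≈ 1.2826052651.
The nominal amount required is C$594,732 scaled up by that factor.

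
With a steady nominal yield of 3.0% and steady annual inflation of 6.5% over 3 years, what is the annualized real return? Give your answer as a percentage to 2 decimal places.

-3.29%

With constant rates the annual real return is the same each year: (1+3.0%)/(1+6.5%) − 1 = -0.03286.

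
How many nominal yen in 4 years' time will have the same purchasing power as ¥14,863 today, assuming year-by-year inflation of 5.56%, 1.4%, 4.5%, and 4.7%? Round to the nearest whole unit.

Cumulative price-level factor: 1.0556 × 1.014 × 1.045 × 1.047 ≈ 1.1711170631.
The nominal amount required is ¥14,863 scaled up by that factor.

¥17,406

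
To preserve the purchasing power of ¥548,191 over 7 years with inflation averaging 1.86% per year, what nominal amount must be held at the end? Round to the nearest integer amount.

¥623,674

Cumulative price-level factor: (1+1.86%)^7 ≈ 1.1376946161.
The nominal amount required is ¥548,191 scaled up by that factor.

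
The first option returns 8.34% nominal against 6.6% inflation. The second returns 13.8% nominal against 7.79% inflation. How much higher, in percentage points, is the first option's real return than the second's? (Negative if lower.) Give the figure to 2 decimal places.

-3.94

The first option real return: 1.0834/1.066 − 1 = 1.632%.
The second real return: 1.138/1.0779 − 1 = 5.576%.
Difference: 1.632 − 5.576 = -3.944 pp.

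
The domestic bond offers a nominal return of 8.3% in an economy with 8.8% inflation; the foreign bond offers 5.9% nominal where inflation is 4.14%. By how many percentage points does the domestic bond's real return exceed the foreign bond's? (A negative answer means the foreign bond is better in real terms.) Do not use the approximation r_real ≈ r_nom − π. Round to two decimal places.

-2.15

The domestic bond real return: 1.083/1.088 − 1 = -0.460%.
The foreign bond real return: 1.059/1.0414 − 1 = 1.690%.
Difference: -0.460 − 1.690 = -2.150 pp.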